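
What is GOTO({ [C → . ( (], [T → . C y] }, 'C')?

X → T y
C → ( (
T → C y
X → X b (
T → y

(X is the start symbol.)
{ [T → C . y] }

GOTO(I, 'C') = CLOSURE({ [A → αX.β] : [A → α.Xβ] ∈ I, X = 'C' })

Items with dot before 'C', with the dot advanced:
  [T → . C y] → [T → C . y]
Closure adds nothing (no advanced item has the dot before a non-terminal).

GOTO = { [T → C . y] }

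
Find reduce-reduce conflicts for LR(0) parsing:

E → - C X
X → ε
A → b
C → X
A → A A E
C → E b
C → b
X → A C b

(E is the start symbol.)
Yes — I7: [A → b .] vs [C → b .]

A reduce-reduce conflict occurs when an LR(0) state has two complete items [A → α .] and [B → β .] — both call for a reduction, and with no lookahead the parser cannot choose between them.

Augment with E' → E and build the canonical LR(0) collection (I0 = CLOSURE({[E' → . E]}), then GOTO on every symbol after a dot until no new states appear). It has 15 states:
  I0: { [E → . - C X], [E' → . E] }  — shift
  I1: { [A → . A A E], [A → . b], [C → . E b], [C → . X], [C → . b], [E → - . C X], [E → . - C X], [X → . A C b], [X → .] }  — shift, reduce
  I2: { [E' → E .] }  — accept
  I3: { [A → . A A E], [A → . b], [A → A . A E], [C → . E b], [C → . X], [C → . b], [E → . - C X], [X → . A C b], [X → .], [X → A . C b] }  — shift, reduce
  I4: { [A → . A A E], [A → . b], [E → - C . X], [X → . A C b], [X → .] }  — shift, reduce
  I5: { [C → E . b] }  — shift
  I6: { [C → X .] }  — reduce
  I7: { [A → b .], [C → b .] }  — 2 reduces
  I8: { [C → E b .] }  — reduce
  I9: { [E → - C X .] }  — reduce
  I10: { [A → b .] }  — reduce
  I11: { [A → . A A E], [A → . b], [A → A . A E], [A → A A . E], [C → . E b], [C → . X], [C → . b], [E → . - C X], [X → . A C b], [X → .], [X → A . C b] }  — shift, reduce
  I12: { [X → A C . b] }  — shift
  I13: { [X → A C b .] }  — reduce
  I14: { [A → A A E .], [C → E . b] }  — shift, reduce

I7 contains complete items [A → b .], [C → b .] — reduce-reduce conflict.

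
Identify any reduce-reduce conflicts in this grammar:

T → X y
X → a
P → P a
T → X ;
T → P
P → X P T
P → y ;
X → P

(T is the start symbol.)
A reduce-reduce conflict occurs when an LR(0) state has two complete items [A → α .] and [B → β .] — both call for a reduction, and with no lookahead the parser cannot choose between them.

Augment with T' → T and build the canonical LR(0) collection (I0 = CLOSURE({[T' → . T]}), then GOTO on every symbol after a dot until no new states appear). It has 14 states:
  I0: { [P → . P a], [P → . X P T], [P → . y ;], [T → . P], [T → . X ;], [T → . X y], [T' → . T], [X → . P], [X → . a] }  — shift
  I1: { [P → P . a], [T → P .], [X → P .] }  — shift, 2 reduces
  I2: { [T' → T .] }  — accept
  I3: { [P → . P a], [P → . X P T], [P → . y ;], [P → X . P T], [T → X . ;], [T → X . y], [X → . P], [X → . a] }  — shift
  I4: { [X → a .] }  — reduce
  I5: { [P → y . ;] }  — shift
  I6: { [P → y ; .] }  — reduce
  I7: { [T → X ; .] }  — reduce
  I8: { [P → . P a], [P → . X P T], [P → . y ;], [P → P . a], [P → X P . T], [T → . P], [T → . X ;], [T → . X y], [X → . P], [X → . a], [X → P .] }  — shift, reduce
  I9: { [P → . P a], [P → . X P T], [P → . y ;], [P → X . P T], [X → . P], [X → . a] }  — shift
  I10: { [P → y . ;], [T → X y .] }  — shift, reduce
  I11: { [P → X P T .] }  — reduce
  I12: { [P → P a .], [X → a .] }  — 2 reduces
  I13: { [P → P a .] }  — reduce

I1 contains complete items [T → P .], [X → P .] — reduce-reduce conflict.
I12 contains complete items [P → P a .], [X → a .] — reduce-reduce conflict.

Answer: Yes — I1: [T → P .] vs [X → P .]; I12: [P → P a .] vs [X → a .]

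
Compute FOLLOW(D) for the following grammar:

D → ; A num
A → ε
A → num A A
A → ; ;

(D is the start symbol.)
To compute FOLLOW(D), find every occurrence of D on a right-hand side N → α D β: add FIRST(β) \ {ε}, and if β is empty or nullable also add FOLLOW(N). Iterate to a fixed point.

D is the start symbol, so $ ∈ FOLLOW(D).
D does not occur on any right-hand side.

Taking the union: FOLLOW(D) = { $ }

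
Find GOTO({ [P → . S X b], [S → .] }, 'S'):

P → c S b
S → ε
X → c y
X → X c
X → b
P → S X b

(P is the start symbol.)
GOTO(I, 'S') = CLOSURE({ [A → αX.β] : [A → α.Xβ] ∈ I, X = 'S' })

Items with dot before 'S', with the dot advanced:
  [P → . S X b] → [P → S . X b]
Closure of the advanced items:
  [P → S . X b] has the dot before X: add [X → . c y], [X → . X c], [X → . b]

GOTO = { [P → S . X b], [X → . X c], [X → . b], [X → . c y] }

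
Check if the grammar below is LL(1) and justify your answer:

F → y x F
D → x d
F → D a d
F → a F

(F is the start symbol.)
Yes, the grammar is LL(1).

A grammar is LL(1) if for each non-terminal N with multiple productions, the predict sets of those productions are pairwise disjoint, where PREDICT(N → α) = (FIRST(α) \ {ε}) ∪ (FOLLOW(N) if α ⇒* ε).

Relevant sets:
  FIRST(D) = { 'x' }

For F:
  PREDICT(F → y x F) = { 'y' }
  PREDICT(F → D a d) = { 'x' }
  PREDICT(F → a F) = { 'a' }
D has a single production, so nothing to check there.

All predict sets are disjoint. The grammar IS LL(1).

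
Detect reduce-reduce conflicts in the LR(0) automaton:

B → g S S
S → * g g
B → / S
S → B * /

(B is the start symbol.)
No reduce-reduce conflicts

Augment with B' → B and build the canonical LR(0) collection (I0 = CLOSURE({[B' → . B]}), then GOTO on every symbol after a dot until no new states appear). It has 13 states:
  I0: { [B → . / S], [B → . g S S], [B' → . B] }  — shift
  I1: { [B → . / S], [B → . g S S], [B → / . S], [S → . * g g], [S → . B * /] }  — shift
  I2: { [B' → B .] }  — accept
  I3: { [B → . / S], [B → . g S S], [B → g . S S], [S → . * g g], [S → . B * /] }  — shift
  I4: { [S → * . g g] }  — shift
  I5: { [S → B . * /] }  — shift
  I6: { [B → . / S], [B → . g S S], [B → g S . S], [S → . * g g], [S → . B * /] }  — shift
  I7: { [B → g S S .] }  — reduce
  I8: { [S → B * . /] }  — shift
  I9: { [S → B * / .] }  — reduce
  I10: { [S → * g . g] }  — shift
  I11: { [S → * g g .] }  — reduce
  I12: { [B → / S .] }  — reduce

No state contains more than one complete item.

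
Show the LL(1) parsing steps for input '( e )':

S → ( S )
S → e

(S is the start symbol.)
Stack is shown with the top on the left.

Stack    Input    Action
------------------------
S $      ( e ) $  output S → ( S )
( S ) $  ( e ) $  match '('
S ) $    e ) $    output S → e
e ) $    e ) $    match 'e'
) $      ) $      match ')'
$        $        accept

The string is accepted.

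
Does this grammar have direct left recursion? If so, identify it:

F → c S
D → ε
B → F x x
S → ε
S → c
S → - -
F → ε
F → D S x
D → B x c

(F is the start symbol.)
No direct left recursion

F → c S: starts with c
D → ε: starts with ε
B → F x x: starts with F
S → ε: starts with ε
S → c: starts with c
S → - -: starts with '-'
F → ε: starts with ε
F → D S x: starts with D
D → B x c: starts with B

No direct left recursion found.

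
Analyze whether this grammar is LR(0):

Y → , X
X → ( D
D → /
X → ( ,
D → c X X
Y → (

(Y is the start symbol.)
Yes, the grammar is LR(0)

Augment with Y' → Y and build the canonical LR(0) collection (I0 = CLOSURE({[Y' → . Y]}), then GOTO on every symbol after a dot until no new states appear). It has 12 states:
  I0: { [Y → . (], [Y → . , X], [Y' → . Y] }  — shift
  I1: { [Y → ( .] }  — reduce
  I2: { [X → . ( ,], [X → . ( D], [Y → , . X] }  — shift
  I3: { [Y' → Y .] }  — accept
  I4: { [D → . /], [D → . c X X], [X → ( . ,], [X → ( . D] }  — shift
  I5: { [Y → , X .] }  — reduce
  I6: { [X → ( , .] }  — reduce
  I7: { [D → / .] }  — reduce
  I8: { [X → ( D .] }  — reduce
  I9: { [D → c . X X], [X → . ( ,], [X → . ( D] }  — shift
  I10: { [D → c X . X], [X → . ( ,], [X → . ( D] }  — shift
  I11: { [D → c X X .] }  — reduce

Every state is either a pure shift/goto state or contains exactly one complete item and nothing to shift — no conflicts. The grammar is LR(0).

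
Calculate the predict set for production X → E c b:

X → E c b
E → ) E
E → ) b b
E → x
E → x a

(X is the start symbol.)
PREDICT(X → E c b) = (FIRST(RHS) \ {ε}) ∪ (FOLLOW(X) if ε ∈ FIRST(RHS), i.e. RHS ⇒* ε)
FIRST(E) = { ')', 'x' }
FIRST(E c b) = { ')', 'x' }
ε ∉ FIRST(E c b), so FOLLOW(X) is not added.
PREDICT(X → E c b) = { ')', 'x' }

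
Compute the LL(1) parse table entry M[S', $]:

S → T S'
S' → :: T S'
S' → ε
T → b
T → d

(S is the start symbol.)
To find M[S', $], we find productions for S' where $ is in the predict set (PREDICT(N → α) = (FIRST(α) \ {ε}) ∪ (FOLLOW(N) if α ⇒* ε)).

Relevant sets:
  FOLLOW(S') = { $ }

S' → :: T S': PREDICT = { '::' }
S' → ε: PREDICT = { $ }
  $ is in predict set, so this production goes in M[S', $]

M[S', $] = S' → ε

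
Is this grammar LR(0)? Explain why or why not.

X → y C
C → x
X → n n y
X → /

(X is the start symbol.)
Yes, the grammar is LR(0)

Augment with X' → X and build the canonical LR(0) collection (I0 = CLOSURE({[X' → . X]}), then GOTO on every symbol after a dot until no new states appear). It has 9 states:
  I0: { [X → . /], [X → . n n y], [X → . y C], [X' → . X] }  — shift
  I1: { [X → / .] }  — reduce
  I2: { [X' → X .] }  — accept
  I3: { [X → n . n y] }  — shift
  I4: { [C → . x], [X → y . C] }  — shift
  I5: { [X → y C .] }  — reduce
  I6: { [C → x .] }  — reduce
  I7: { [X → n n . y] }  — shift
  I8: { [X → n n y .] }  — reduce

Every state is either a pure shift/goto state or contains exactly one complete item and nothing to shift — no conflicts. The grammar is LR(0).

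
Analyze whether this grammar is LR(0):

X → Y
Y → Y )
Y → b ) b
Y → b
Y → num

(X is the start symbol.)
No. Shift-reduce conflict between [X → Y .] and [Y → Y . )]

A grammar is LR(0) if no state in the canonical LR(0) collection has:
  - both a shift item (dot before a terminal) and a complete item (shift-reduce conflict), or
  - two or more complete items (reduce-reduce conflict; the accept item [X' → X .] counts as a complete item here).

Augment with X' → X and build the canonical LR(0) collection (I0 = CLOSURE({[X' → . X]}), then GOTO on every symbol after a dot until no new states appear). It has 8 states:
  I0: { [X → . Y], [X' → . X], [Y → . Y )], [Y → . b ) b], [Y → . b], [Y → . num] }  — shift
  I1: { [X' → X .] }  — accept
  I2: { [X → Y .], [Y → Y . )] }  — shift, reduce
  I3: { [Y → b . ) b], [Y → b .] }  — shift, reduce
  I4: { [Y → num .] }  — reduce
  I5: { [Y → b ) . b] }  — shift
  I6: { [Y → b ) b .] }  — reduce
  I7: { [Y → Y ) .] }  — reduce

Conflict in state I2:
  Shift-reduce conflict between [X → Y .] and [Y → Y . )]
So the grammar is NOT LR(0).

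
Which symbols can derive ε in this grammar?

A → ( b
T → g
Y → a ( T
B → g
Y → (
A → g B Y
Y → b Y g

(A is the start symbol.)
A non-terminal is nullable if it can derive ε (the empty string): either it has an ε-production, or it has a production whose right-hand side consists entirely of nullable non-terminals.

There are no ε-productions, so no non-terminal can derive ε.
No non-terminals are nullable.

Answer: None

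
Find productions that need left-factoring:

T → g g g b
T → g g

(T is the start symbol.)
Yes, T has productions with common prefix 'g g'

Left-factoring is needed when two productions for the same non-terminal
share a common prefix on the right-hand side.

Productions for T:
  T → g g g b
  T → g g

Found common prefix 'g g' in productions for T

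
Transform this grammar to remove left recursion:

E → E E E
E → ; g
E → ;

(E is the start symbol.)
E → ; g E'
E → ; E'
E' → E E E'
E' → ε

E is directly left-recursive. The standard transformation for
  A → A α₁ | ... | A α_m | β₁ | ... | β_n
is
  A  → β₁ A' | ... | β_n A'
  A' → α₁ A' | ... | α_m A' | ε

E → ; g becomes E → ; g E'
E → ; becomes E → ; E'
E → E E E becomes E' → E E E'
Add E' → ε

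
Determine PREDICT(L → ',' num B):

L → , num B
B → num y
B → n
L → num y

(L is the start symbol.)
{ ',' }

PREDICT(L → ',' num B) = (FIRST(RHS) \ {ε}) ∪ (FOLLOW(L) if ε ∈ FIRST(RHS), i.e. RHS ⇒* ε)
FIRST(',' num B) = { ',' }
ε ∉ FIRST(',' num B), so FOLLOW(L) is not added.
PREDICT(L → ',' num B) = { ',' }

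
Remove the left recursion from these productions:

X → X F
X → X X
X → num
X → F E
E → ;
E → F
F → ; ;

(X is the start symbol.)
X is directly left-recursive. The standard transformation for
  A → A α₁ | ... | A α_m | β₁ | ... | β_n
is
  A  → β₁ A' | ... | β_n A'
  A' → α₁ A' | ... | α_m A' | ε

X → num becomes X → num X'
X → F E becomes X → F E X'
X → X F becomes X' → F X'
X → X X becomes X' → X X'
Add X' → ε

Productions for other non-terminals are unchanged:
  E → ;
  E → F
  F → ; ;

Resulting grammar:
X → num X'
X → F E X'
X' → F X'
X' → X X'
X' → ε
E → ;
E → F
F → ; ;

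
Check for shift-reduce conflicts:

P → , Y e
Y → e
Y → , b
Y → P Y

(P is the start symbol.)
No shift-reduce conflicts

A shift-reduce conflict occurs when an LR(0) state has both:
  - a complete (reduce) item [A → α .] (dot at the end), and
  - a shift item [B → β . c γ] (dot before a terminal).

Augment with P' → P and build the canonical LR(0) collection (I0 = CLOSURE({[P' → . P]}), then GOTO on every symbol after a dot until no new states appear). It has 10 states:
  I0: { [P → . , Y e], [P' → . P] }  — shift
  I1: { [P → , . Y e], [P → . , Y e], [Y → . , b], [Y → . P Y], [Y → . e] }  — shift
  I2: { [P' → P .] }  — accept
  I3: { [P → , . Y e], [P → . , Y e], [Y → , . b], [Y → . , b], [Y → . P Y], [Y → . e] }  — shift
  I4: { [P → . , Y e], [Y → . , b], [Y → . P Y], [Y → . e], [Y → P . Y] }  — shift
  I5: { [P → , Y . e] }  — shift
  I6: { [Y → e .] }  — reduce
  I7: { [P → , Y e .] }  — reduce
  I8: { [Y → P Y .] }  — reduce
  I9: { [Y → , b .] }  — reduce

No state contains both a complete item and a shift item.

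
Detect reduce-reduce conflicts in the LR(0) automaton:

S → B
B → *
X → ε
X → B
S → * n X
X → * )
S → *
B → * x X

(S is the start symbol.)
Yes — I1: [B → * .] vs [S → * .]

A reduce-reduce conflict occurs when an LR(0) state has two complete items [A → α .] and [B → β .] — both call for a reduction, and with no lookahead the parser cannot choose between them.

Augment with S' → S and build the canonical LR(0) collection (I0 = CLOSURE({[S' → . S]}), then GOTO on every symbol after a dot until no new states appear). It has 11 states:
  I0: { [B → . * x X], [B → . *], [S → . * n X], [S → . *], [S → . B], [S' → . S] }  — shift
  I1: { [B → * . x X], [B → * .], [S → * . n X], [S → * .] }  — shift, 2 reduces
  I2: { [S → B .] }  — reduce
  I3: { [S' → S .] }  — accept
  I4: { [B → . * x X], [B → . *], [S → * n . X], [X → . * )], [X → . B], [X → .] }  — shift, reduce
  I5: { [B → * x . X], [B → . * x X], [B → . *], [X → . * )], [X → . B], [X → .] }  — shift, reduce
  I6: { [B → * . x X], [B → * .], [X → * . )] }  — shift, reduce
  I7: { [X → B .] }  — reduce
  I8: { [B → * x X .] }  — reduce
  I9: { [X → * ) .] }  — reduce
  I10: { [S → * n X .] }  — reduce

I1 contains complete items [B → * .], [S → * .] — reduce-reduce conflict.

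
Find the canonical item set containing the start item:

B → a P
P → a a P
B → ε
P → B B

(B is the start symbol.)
{ [B → . a P], [B → .], [B' → . B] }

First, augment the grammar with B' → B
I₀ = CLOSURE({ [B' → . B] }):
  [B' → . B] has the dot before B: add [B → . a P], [B → .]
No further items can be added.

I₀ = { [B → . a P], [B → .], [B' → . B] }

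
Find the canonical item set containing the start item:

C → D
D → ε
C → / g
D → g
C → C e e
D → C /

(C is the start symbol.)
{ [C → . / g], [C → . C e e], [C → . D], [C' → . C], [D → . C /], [D → . g], [D → .] }

First, augment the grammar with C' → C
I₀ = CLOSURE({ [C' → . C] }):
  [C' → . C] has the dot before C: add [C → . D], [C → . / g], [C → . C e e]
  [C → . D] has the dot before D: add [D → .], [D → . g], [D → . C /]
No further items can be added.

I₀ = { [C → . / g], [C → . C e e], [C → . D], [C' → . C], [D → . C /], [D → . g], [D → .] }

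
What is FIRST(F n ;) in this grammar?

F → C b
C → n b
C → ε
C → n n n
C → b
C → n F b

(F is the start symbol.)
FIRST sets of the non-terminals involved (from the grammar, by fixed-point iteration):
  FIRST(F) = { 'b', 'n' }

To compute FIRST(F n ;), process the symbols left to right:
Symbol F is a non-terminal. Add FIRST(F) \ {ε} = { 'b', 'n' }
F is not nullable (ε ∉ FIRST(F)), so stop here.
FIRST(F n ;) = { 'b', 'n' }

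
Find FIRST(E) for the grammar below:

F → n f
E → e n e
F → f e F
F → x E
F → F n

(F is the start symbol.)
To compute FIRST(E), examine every production with E on the left-hand side, reading each right-hand side left to right until a non-nullable symbol is reached.

From E → e n e:
  - e is a terminal: add 'e' and stop

Collecting: FIRST(E) = { 'e' }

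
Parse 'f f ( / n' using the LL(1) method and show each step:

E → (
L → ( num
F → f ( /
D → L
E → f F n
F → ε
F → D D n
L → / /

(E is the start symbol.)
Stack is shown with the top on the left.

Stack      Input        Action
------------------------------
E $        f f ( / n $  output E → f F n
f F n $    f f ( / n $  match 'f'
F n $      f ( / n $    output F → f ( /
f ( / n $  f ( / n $    match 'f'
( / n $    ( / n $      match '('
/ n $      / n $        match '/'
n $        n $          match 'n'
$          $            accept

The string is accepted.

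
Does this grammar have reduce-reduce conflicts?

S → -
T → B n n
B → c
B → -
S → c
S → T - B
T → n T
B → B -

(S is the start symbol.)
Yes — I1: [B → - .] vs [S → - .]; I5: [B → c .] vs [S → c .]

Augment with S' → S and build the canonical LR(0) collection (I0 = CLOSURE({[S' → . S]}), then GOTO on every symbol after a dot until no new states appear). It has 15 states:
  I0: { [B → . -], [B → . B -], [B → . c], [S → . -], [S → . T - B], [S → . c], [S' → . S], [T → . B n n], [T → . n T] }  — shift
  I1: { [B → - .], [S → - .] }  — 2 reduces
  I2: { [B → B . -], [T → B . n n] }  — shift
  I3: { [S' → S .] }  — accept
  I4: { [S → T . - B] }  — shift
  I5: { [B → c .], [S → c .] }  — 2 reduces
  I6: { [B → . -], [B → . B -], [B → . c], [T → . B n n], [T → . n T], [T → n . T] }  — shift
  I7: { [B → - .] }  — reduce
  I8: { [T → n T .] }  — reduce
  I9: { [B → c .] }  — reduce
  I10: { [B → . -], [B → . B -], [B → . c], [S → T - . B] }  — shift
  I11: { [B → B . -], [S → T - B .] }  — shift, reduce
  I12: { [B → B - .] }  — reduce
  I13: { [T → B n . n] }  — shift
  I14: { [T → B n n .] }  — reduce

I1 contains complete items [B → - .], [S → - .] — reduce-reduce conflict.
I5 contains complete items [B → c .], [S → c .] — reduce-reduce conflict.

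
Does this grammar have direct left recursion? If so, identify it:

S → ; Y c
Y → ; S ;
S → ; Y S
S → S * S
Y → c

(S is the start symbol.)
Yes, S is left-recursive

S → ; Y c: starts with ';'
Y → ; S ;: starts with ';'
S → ; Y S: starts with ';'
S → S * S: LEFT RECURSIVE (starts with S)
Y → c: starts with c

The grammar has direct left recursion on: S.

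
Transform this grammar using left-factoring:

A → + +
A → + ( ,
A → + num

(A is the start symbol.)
Left-factoring transforms A → αβ₁ | αβ₂ into A → αA' and A' → β₁ | β₂
(α is the longest common prefix among the alternatives). Repeat until
no nonterminal has two alternatives with a common prefix.

Round 1: A has alternatives sharing prefix '+'. Introduce A': A → + A'
  Add: A' → +
  Add: A' → ( ,
  Add: A' → num

No remaining common prefixes — done.

Resulting grammar:
A → + A'
A' → +
A' → ( ,
A' → num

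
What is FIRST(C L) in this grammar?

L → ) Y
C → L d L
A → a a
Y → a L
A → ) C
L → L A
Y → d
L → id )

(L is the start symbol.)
{ ')', 'id' }

FIRST sets of the non-terminals involved (from the grammar, by fixed-point iteration):
  FIRST(C) = { ')', 'id' }

To compute FIRST(C L), process the symbols left to right:
Symbol C is a non-terminal. Add FIRST(C) \ {ε} = { ')', 'id' }
C is not nullable (ε ∉ FIRST(C)), so stop here.
FIRST(C L) = { ')', 'id' }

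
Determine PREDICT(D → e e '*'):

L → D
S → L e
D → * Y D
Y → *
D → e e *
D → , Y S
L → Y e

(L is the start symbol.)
PREDICT(D → e e '*') = (FIRST(RHS) \ {ε}) ∪ (FOLLOW(D) if ε ∈ FIRST(RHS), i.e. RHS ⇒* ε)
FIRST(e e '*') = { 'e' }
ε ∉ FIRST(e e '*'), so FOLLOW(D) is not added.
PREDICT(D → e e '*') = { 'e' }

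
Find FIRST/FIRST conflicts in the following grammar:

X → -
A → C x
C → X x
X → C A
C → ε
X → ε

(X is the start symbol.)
Yes. X → '-' / X → C A on { '-' }

A FIRST/FIRST conflict occurs when two productions N → α and N → β for the same non-terminal have FIRST(α) ∩ FIRST(β) ≠ ∅ (with ε ∈ FIRST of a nullable right-hand side, so two nullable alternatives also conflict).

FIRST sets of the non-terminals at (or reachable through a nullable prefix from) the front of some alternative:
  FIRST(C) = { '-', 'x', ε }
  FIRST(A) = { '-', 'x' }
  FIRST(X) = { '-', 'x', ε }

Productions for X:
  X → -: FIRST = { '-' }
  X → C A: FIRST = { '-', 'x' }
  X → ε: FIRST = { ε }
Productions for C:
  C → X x: FIRST = { '-', 'x' }
  C → ε: FIRST = { ε }
A has only one production, so no FIRST/FIRST conflict is possible there.

Conflict for X: X → - and X → C A
  Overlap: { '-' }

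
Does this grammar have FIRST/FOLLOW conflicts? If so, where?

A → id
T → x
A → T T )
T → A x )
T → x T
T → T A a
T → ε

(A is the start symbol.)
Yes. T → x with FOLLOW(T) on { 'x' }; T → A x ')' with FOLLOW(T) on { ')', 'id', 'x' }; T → x T with FOLLOW(T) on { 'x' }; T → T A a with FOLLOW(T) on { ')', 'id', 'x' }

A FIRST/FOLLOW conflict occurs when a non-terminal N has a nullable alternative N → β (β ⇒* ε) and another alternative N → α with FIRST(α) ∩ FOLLOW(N) ≠ ∅: on such a lookahead the parser cannot decide between expanding α and letting N vanish via β.

Nullable non-terminals: T.
FIRST sets used below: FIRST(A) = { ')', 'id', 'x' }, FIRST(T) = { ')', 'id', 'x', ε }

T: nullable alternative(s) T → ε; FOLLOW(T) = { ')', 'id', 'x' }
  T → x: FIRST \ {ε} = { 'x' } — overlaps FOLLOW(T) on { 'x' }: CONFLICT
  T → A x ): FIRST \ {ε} = { ')', 'id', 'x' } — overlaps FOLLOW(T) on { ')', 'id', 'x' }: CONFLICT
  T → x T: FIRST \ {ε} = { 'x' } — overlaps FOLLOW(T) on { 'x' }: CONFLICT
  T → T A a: FIRST \ {ε} = { ')', 'id', 'x' } — overlaps FOLLOW(T) on { ')', 'id', 'x' }: CONFLICT
  T → ε: FIRST \ {ε} = { } — this is the only nullable alternative, skip

A has no nullable alternative, so no FIRST/FOLLOW check is needed there.

So the grammar has 4 FIRST/FOLLOW conflicts (marked CONFLICT above).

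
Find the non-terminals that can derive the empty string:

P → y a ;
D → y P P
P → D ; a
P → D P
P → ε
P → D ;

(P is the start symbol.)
{ 'P' }

A non-terminal is nullable if it can derive ε (the empty string): either it has an ε-production, or it has a production whose right-hand side consists entirely of nullable non-terminals.

ε-productions: P → ε
So P is immediately nullable.
No further non-terminal can be added: every production for the remaining non-terminals contains a terminal or a non-nullable non-terminal.
Nullable = { 'P' }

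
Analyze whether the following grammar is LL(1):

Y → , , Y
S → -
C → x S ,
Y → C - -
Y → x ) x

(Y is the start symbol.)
No. Predict set conflict for Y: { 'x' }

Relevant sets:
  FIRST(C) = { 'x' }

For Y:
  PREDICT(Y → ',' ',' Y) = { ',' }
  PREDICT(Y → C '-' '-') = { 'x' }
  PREDICT(Y → x ')' x) = { 'x' }
S, C have a single production, so nothing to check there.

Conflict found: Predict set conflict for Y: { 'x' }
The grammar is NOT LL(1).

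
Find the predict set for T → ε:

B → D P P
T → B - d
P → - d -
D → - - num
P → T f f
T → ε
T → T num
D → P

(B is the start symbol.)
PREDICT(T → ε) = (FIRST(RHS) \ {ε}) ∪ (FOLLOW(T) if ε ∈ FIRST(RHS), i.e. RHS ⇒* ε)
The right-hand side is ε (FIRST(ε) = { ε }), so the predict set is FOLLOW(T) = { 'f', 'num' }
PREDICT(T → ε) = { 'f', 'num' }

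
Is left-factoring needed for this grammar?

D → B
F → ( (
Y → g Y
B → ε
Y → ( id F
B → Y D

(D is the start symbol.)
No, left-factoring is not needed

Left-factoring is needed when two productions for the same non-terminal
share a common prefix on the right-hand side.

Productions for Y:
  Y → g Y
  Y → ( id F
Productions for B:
  B → ε
  B → Y D

No common prefixes found.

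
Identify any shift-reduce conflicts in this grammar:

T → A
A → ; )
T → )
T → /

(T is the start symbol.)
No shift-reduce conflicts

Augment with T' → T and build the canonical LR(0) collection (I0 = CLOSURE({[T' → . T]}), then GOTO on every symbol after a dot until no new states appear). It has 7 states:
  I0: { [A → . ; )], [T → . )], [T → . /], [T → . A], [T' → . T] }  — shift
  I1: { [T → ) .] }  — reduce
  I2: { [T → / .] }  — reduce
  I3: { [A → ; . )] }  — shift
  I4: { [T → A .] }  — reduce
  I5: { [T' → T .] }  — accept
  I6: { [A → ; ) .] }  — reduce

No state contains both a complete item and a shift item.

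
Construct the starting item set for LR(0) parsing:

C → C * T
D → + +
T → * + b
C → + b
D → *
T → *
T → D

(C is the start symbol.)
{ [C → . + b], [C → . C * T], [C' → . C] }

First, augment the grammar with C' → C
I₀ = CLOSURE({ [C' → . C] }):
  [C' → . C] has the dot before C: add [C → . C * T], [C → . + b]
No further items can be added.

I₀ = { [C → . + b], [C → . C * T], [C' → . C] }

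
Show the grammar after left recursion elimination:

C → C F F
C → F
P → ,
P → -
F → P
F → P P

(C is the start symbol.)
C is directly left-recursive. The standard transformation for
  A → A α₁ | ... | A α_m | β₁ | ... | β_n
is
  A  → β₁ A' | ... | β_n A'
  A' → α₁ A' | ... | α_m A' | ε

C → F becomes C → F C'
C → C F F becomes C' → F F C'
Add C' → ε

Productions for other non-terminals are unchanged:
  P → ,
  P → -
  F → P
  F → P P

Resulting grammar:
C → F C'
C' → F F C'
C' → ε
P → ,
P → -
F → P
F → P P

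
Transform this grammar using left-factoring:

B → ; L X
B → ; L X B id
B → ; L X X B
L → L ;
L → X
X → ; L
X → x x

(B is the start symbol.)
B → ; L X B'
B' → ε
B' → B id
B' → X B
L → L ;
L → X
X → ; L
X → x x

Left-factoring transforms A → αβ₁ | αβ₂ into A → αA' and A' → β₁ | β₂
(α is the longest common prefix among the alternatives). Repeat until
no nonterminal has two alternatives with a common prefix.

Round 1: B has alternatives sharing prefix '; L X'. Introduce B': B → ; L X B'
  Add: B' → ε
  Add: B' → B id
  Add: B' → X B

No remaining common prefixes — done.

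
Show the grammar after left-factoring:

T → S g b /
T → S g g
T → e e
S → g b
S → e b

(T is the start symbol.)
Left-factoring transforms A → αβ₁ | αβ₂ into A → αA' and A' → β₁ | β₂
(α is the longest common prefix among the alternatives). Repeat until
no nonterminal has two alternatives with a common prefix.

Round 1: T has alternatives sharing prefix 'S g'. Introduce T': T → S g T'
  Add: T' → b /
  Add: T' → g

No remaining common prefixes — done.

Resulting grammar:
T → S g T'
T' → b /
T' → g
T → e e
S → g b
S → e b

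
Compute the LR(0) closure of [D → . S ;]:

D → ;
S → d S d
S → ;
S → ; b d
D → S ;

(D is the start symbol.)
Start with: [D → . S ;]
  [D → . S ;] has the dot before S: add [S → . d S d], [S → . ;], [S → . ; b d]
No further items can be added.

CLOSURE = { [D → . S ;], [S → . ; b d], [S → . ;], [S → . d S d] }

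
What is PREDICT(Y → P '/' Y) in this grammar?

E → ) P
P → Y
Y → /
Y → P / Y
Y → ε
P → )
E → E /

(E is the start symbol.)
{ ')', '/' }

PREDICT(Y → P '/' Y) = (FIRST(RHS) \ {ε}) ∪ (FOLLOW(Y) if ε ∈ FIRST(RHS), i.e. RHS ⇒* ε)
FIRST(P) = { ')', '/', ε }
FIRST(P '/' Y) = { ')', '/' }
ε ∉ FIRST(P '/' Y), so FOLLOW(Y) is not added.
PREDICT(Y → P '/' Y) = { ')', '/' }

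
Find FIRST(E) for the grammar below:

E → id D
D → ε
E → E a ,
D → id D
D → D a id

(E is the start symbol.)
From E → id D:
  - id is a terminal: add 'id' and stop
From E → E a ,:
  - E is the symbol being defined: contributes nothing new
    E is not nullable, so stop

Collecting: FIRST(E) = { 'id' }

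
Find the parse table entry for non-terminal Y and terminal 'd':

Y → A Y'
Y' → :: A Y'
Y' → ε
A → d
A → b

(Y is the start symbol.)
Y → A Y'

To find M[Y, 'd'], we find productions for Y where 'd' is in the predict set (PREDICT(N → α) = (FIRST(α) \ {ε}) ∪ (FOLLOW(N) if α ⇒* ε)).

Relevant sets:
  FIRST(A) = { 'b', 'd' }

Y → A Y': PREDICT = { 'b', 'd' }
  'd' is in predict set, so this production goes in M[Y, 'd']

M[Y, 'd'] = Y → A Y'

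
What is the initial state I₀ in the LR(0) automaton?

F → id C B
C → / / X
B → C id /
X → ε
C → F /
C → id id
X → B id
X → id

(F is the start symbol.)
First, augment the grammar with F' → F
I₀ = CLOSURE({ [F' → . F] }):
  [F' → . F] has the dot before F: add [F → . id C B]
No further items can be added.

I₀ = { [F → . id C B], [F' → . F] }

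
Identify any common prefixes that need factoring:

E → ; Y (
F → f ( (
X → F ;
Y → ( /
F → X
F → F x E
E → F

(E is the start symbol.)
No, left-factoring is not needed

Left-factoring is needed when two productions for the same non-terminal
share a common prefix on the right-hand side.

Productions for E:
  E → ; Y (
  E → F
Productions for F:
  F → f ( (
  F → X
  F → F x E

No common prefixes found.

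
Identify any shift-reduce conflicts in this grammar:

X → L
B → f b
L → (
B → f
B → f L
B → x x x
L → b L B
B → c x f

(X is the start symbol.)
Augment with X' → X and build the canonical LR(0) collection (I0 = CLOSURE({[X' → . X]}), then GOTO on every symbol after a dot until no new states appear). It has 16 states:
  I0: { [L → . (], [L → . b L B], [X → . L], [X' → . X] }  — shift
  I1: { [L → ( .] }  — reduce
  I2: { [X → L .] }  — reduce
  I3: { [X' → X .] }  — accept
  I4: { [L → . (], [L → . b L B], [L → b . L B] }  — shift
  I5: { [B → . c x f], [B → . f L], [B → . f b], [B → . f], [B → . x x x], [L → b L . B] }  — shift
  I6: { [L → b L B .] }  — reduce
  I7: { [B → c . x f] }  — shift
  I8: { [B → f . L], [B → f . b], [B → f .], [L → . (], [L → . b L B] }  — shift, reduce
  I9: { [B → x . x x] }  — shift
  I10: { [B → x x . x] }  — shift
  I11: { [B → x x x .] }  — reduce
  I12: { [B → f L .] }  — reduce
  I13: { [B → f b .], [L → . (], [L → . b L B], [L → b . L B] }  — shift, reduce
  I14: { [B → c x . f] }  — shift
  I15: { [B → c x f .] }  — reduce

I8 contains reduce item [B → f .] and shift items [B → f . b], [L → . (], [L → . b L B] — shift-reduce conflict.
I13 contains reduce item [B → f b .] and shift items [L → . (], [L → . b L B] — shift-reduce conflict.

Answer: Yes — I8: [B → f .] vs [B → f . b]; I13: [B → f b .] vs [L → . (]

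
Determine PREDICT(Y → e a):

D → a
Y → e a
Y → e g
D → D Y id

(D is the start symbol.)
{ 'e' }

PREDICT(Y → e a) = (FIRST(RHS) \ {ε}) ∪ (FOLLOW(Y) if ε ∈ FIRST(RHS), i.e. RHS ⇒* ε)
FIRST(e a) = { 'e' }
ε ∉ FIRST(e a), so FOLLOW(Y) is not added.
PREDICT(Y → e a) = { 'e' }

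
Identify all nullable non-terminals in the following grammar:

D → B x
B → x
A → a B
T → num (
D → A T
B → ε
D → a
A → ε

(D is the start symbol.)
{ 'A', 'B' }

ε-productions: B → ε, A → ε
So B, A are immediately nullable.
No further non-terminal can be added: every production for the remaining non-terminals contains a terminal or a non-nullable non-terminal.
Nullable = { 'A', 'B' }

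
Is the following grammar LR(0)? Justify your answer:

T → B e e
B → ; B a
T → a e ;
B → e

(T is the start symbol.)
A grammar is LR(0) if no state in the canonical LR(0) collection has:
  - both a shift item (dot before a terminal) and a complete item (shift-reduce conflict), or
  - two or more complete items (reduce-reduce conflict; the accept item [T' → T .] counts as a complete item here).

Augment with T' → T and build the canonical LR(0) collection (I0 = CLOSURE({[T' → . T]}), then GOTO on every symbol after a dot until no new states appear). It has 12 states:
  I0: { [B → . ; B a], [B → . e], [T → . B e e], [T → . a e ;], [T' → . T] }  — shift
  I1: { [B → . ; B a], [B → . e], [B → ; . B a] }  — shift
  I2: { [T → B . e e] }  — shift
  I3: { [T' → T .] }  — accept
  I4: { [T → a . e ;] }  — shift
  I5: { [B → e .] }  — reduce
  I6: { [T → a e . ;] }  — shift
  I7: { [T → a e ; .] }  — reduce
  I8: { [T → B e . e] }  — shift
  I9: { [T → B e e .] }  — reduce
  I10: { [B → ; B . a] }  — shift
  I11: { [B → ; B a .] }  — reduce

Every state is either a pure shift/goto state or contains exactly one complete item and nothing to shift — no conflicts. The grammar is LR(0).

Answer: Yes, the grammar is LR(0)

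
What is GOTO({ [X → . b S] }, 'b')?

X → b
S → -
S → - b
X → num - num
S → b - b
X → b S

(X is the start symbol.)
{ [S → . - b], [S → . -], [S → . b - b], [X → b . S] }

GOTO(I, 'b') = CLOSURE({ [A → αX.β] : [A → α.Xβ] ∈ I, X = 'b' })

Items with dot before 'b', with the dot advanced:
  [X → . b S] → [X → b . S]
Closure of the advanced items:
  [X → b . S] has the dot before S: add [S → . -], [S → . - b], [S → . b - b]

GOTO = { [S → . - b], [S → . -], [S → . b - b], [X → b . S] }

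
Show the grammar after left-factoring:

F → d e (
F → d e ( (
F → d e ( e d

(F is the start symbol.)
F → d e ( F'
F' → ε
F' → (
F' → e d

Left-factoring transforms A → αβ₁ | αβ₂ into A → αA' and A' → β₁ | β₂
(α is the longest common prefix among the alternatives). Repeat until
no nonterminal has two alternatives with a common prefix.

Round 1: F has alternatives sharing prefix 'd e ('. Introduce F': F → d e ( F'
  Add: F' → ε
  Add: F' → (
  Add: F' → e d

No remaining common prefixes — done.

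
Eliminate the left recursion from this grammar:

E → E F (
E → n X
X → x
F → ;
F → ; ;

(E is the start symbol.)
E → n X E'
E' → F ( E'
E' → ε
X → x
F → ;
F → ; ;

E is directly left-recursive. The standard transformation for
  A → A α₁ | ... | A α_m | β₁ | ... | β_n
is
  A  → β₁ A' | ... | β_n A'
  A' → α₁ A' | ... | α_m A' | ε

E → n X becomes E → n X E'
E → E F ( becomes E' → F ( E'
Add E' → ε

Productions for other non-terminals are unchanged:
  X → x
  F → ;
  F → ; ;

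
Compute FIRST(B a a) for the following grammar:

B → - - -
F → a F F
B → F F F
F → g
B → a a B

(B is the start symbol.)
{ '-', 'a', 'g' }

FIRST sets of the non-terminals involved (from the grammar, by fixed-point iteration):
  FIRST(B) = { '-', 'a', 'g' }

To compute FIRST(B a a), process the symbols left to right:
Symbol B is a non-terminal. Add FIRST(B) \ {ε} = { '-', 'a', 'g' }
B is not nullable (ε ∉ FIRST(B)), so stop here.
FIRST(B a a) = { '-', 'a', 'g' }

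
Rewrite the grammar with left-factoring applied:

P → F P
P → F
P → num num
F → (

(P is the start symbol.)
P → F P'
P' → P
P' → ε
P → num num
F → (

Left-factoring transforms A → αβ₁ | αβ₂ into A → αA' and A' → β₁ | β₂
(α is the longest common prefix among the alternatives). Repeat until
no nonterminal has two alternatives with a common prefix.

Round 1: P has alternatives sharing prefix 'F'. Introduce P': P → F P'
  Add: P' → P
  Add: P' → ε

No remaining common prefixes — done.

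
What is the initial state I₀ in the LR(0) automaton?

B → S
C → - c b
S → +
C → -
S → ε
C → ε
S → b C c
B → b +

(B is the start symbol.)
First, augment the grammar with B' → B
I₀ = CLOSURE({ [B' → . B] }):
  [B' → . B] has the dot before B: add [B → . S], [B → . b +]
  [B → . S] has the dot before S: add [S → . +], [S → .], [S → . b C c]
No further items can be added.

I₀ = { [B → . S], [B → . b +], [B' → . B], [S → . +], [S → . b C c], [S → .] }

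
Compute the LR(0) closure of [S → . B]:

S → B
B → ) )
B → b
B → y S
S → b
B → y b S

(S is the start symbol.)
Start with: [S → . B]
  [S → . B] has the dot before B: add [B → . ) )], [B → . b], [B → . y S], [B → . y b S]
No further items can be added.

CLOSURE = { [B → . ) )], [B → . b], [B → . y S], [B → . y b S], [S → . B] }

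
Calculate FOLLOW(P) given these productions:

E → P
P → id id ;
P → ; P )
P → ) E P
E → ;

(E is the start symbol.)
To compute FOLLOW(P), find every occurrence of P on a right-hand side N → α P β: add FIRST(β) \ {ε}, and if β is empty or nullable also add FOLLOW(N). Iterate to a fixed point.

In E → P: P is at the end, add FOLLOW(E)
In P → ; P ): P is followed by ')', add FIRST(')') \ {ε} = { ')' }
In P → ) E P: P is at the end; this adds FOLLOW(P) to itself — nothing new

The FOLLOW sets referred to above (computed the same way, to a fixed point):
  FOLLOW(E) = { $, ')', ';', 'id' }

Taking the union: FOLLOW(P) = { $, ')', ';', 'id' }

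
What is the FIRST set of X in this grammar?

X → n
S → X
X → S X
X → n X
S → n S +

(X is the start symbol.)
{ 'n' }

To compute FIRST(X), examine every production with X on the left-hand side, reading each right-hand side left to right until a non-nullable symbol is reached.

FIRST sets of the other non-terminals involved (by the same procedure, iterated to a fixed point):
  FIRST(S) = { 'n' }

From X → n:
  - n is a terminal: add 'n' and stop
From X → S X:
  - S is a non-terminal: add FIRST(S) \ {ε} = { 'n' }
    S is not nullable, so stop
From X → n X:
  - n is a terminal: add 'n' and stop

Collecting: FIRST(X) = { 'n' }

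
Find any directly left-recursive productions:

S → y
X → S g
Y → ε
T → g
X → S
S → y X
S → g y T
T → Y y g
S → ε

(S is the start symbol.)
Direct left recursion occurs when N → N α for some non-terminal N (the right-hand side begins with the left-hand side itself).

S → y: starts with y
X → S g: starts with S
Y → ε: starts with ε
T → g: starts with g
X → S: starts with S
S → y X: starts with y
S → g y T: starts with g
T → Y y g: starts with Y
S → ε: starts with ε

No direct left recursion found.

Answer: No direct left recursion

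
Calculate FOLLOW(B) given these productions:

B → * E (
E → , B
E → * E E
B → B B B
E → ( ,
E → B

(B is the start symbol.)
B is the start symbol, so $ ∈ FOLLOW(B).
In E → , B: B is at the end, add FOLLOW(E)
In B → B B B: B is followed by B B, add FIRST(B B) \ {ε} = { '*' }
In B → B B B: B is followed by B, add FIRST(B) \ {ε} = { '*' }
In B → B B B: B is at the end; this adds FOLLOW(B) to itself — nothing new
In E → B: B is at the end, add FOLLOW(E)

The FOLLOW sets referred to above (computed the same way, to a fixed point):
  FOLLOW(E) = { '(', '*', ',' }

Taking the union: FOLLOW(B) = { $, '(', '*', ',' }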